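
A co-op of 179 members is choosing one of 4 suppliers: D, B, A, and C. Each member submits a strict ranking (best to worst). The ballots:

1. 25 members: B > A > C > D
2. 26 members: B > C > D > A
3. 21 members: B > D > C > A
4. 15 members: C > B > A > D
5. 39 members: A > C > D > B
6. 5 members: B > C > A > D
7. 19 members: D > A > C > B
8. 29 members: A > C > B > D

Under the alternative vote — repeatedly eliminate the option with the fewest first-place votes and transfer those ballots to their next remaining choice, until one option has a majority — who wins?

B

Round 1: D 19, B 77, A 68, C 15. Eliminate C.
Round 2: D 19, B 92, A 68. B has a majority.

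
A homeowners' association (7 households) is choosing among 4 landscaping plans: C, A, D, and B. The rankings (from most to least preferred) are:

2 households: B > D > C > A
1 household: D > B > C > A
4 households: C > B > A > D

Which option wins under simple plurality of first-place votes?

First-place votes: C 4, A 0, D 1, B 2.
C has the most first-place votes.

C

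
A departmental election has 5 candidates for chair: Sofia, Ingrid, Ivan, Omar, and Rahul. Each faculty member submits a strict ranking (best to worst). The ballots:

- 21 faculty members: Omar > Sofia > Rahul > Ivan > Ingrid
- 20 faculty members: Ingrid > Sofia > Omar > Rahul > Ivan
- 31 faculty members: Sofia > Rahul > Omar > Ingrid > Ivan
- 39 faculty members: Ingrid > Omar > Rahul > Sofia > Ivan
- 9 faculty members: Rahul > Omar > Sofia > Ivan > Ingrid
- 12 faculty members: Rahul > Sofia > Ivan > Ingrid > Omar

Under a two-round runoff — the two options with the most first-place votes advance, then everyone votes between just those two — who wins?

Sofia

Round 1 first-place votes: Sofia 31, Ingrid 59, Ivan 0, Omar 21, Rahul 21.
Ingrid and Sofia advance.
Runoff: Ingrid is preferred to Sofia by 59 voters; Sofia by 73.
Sofia wins the runoff.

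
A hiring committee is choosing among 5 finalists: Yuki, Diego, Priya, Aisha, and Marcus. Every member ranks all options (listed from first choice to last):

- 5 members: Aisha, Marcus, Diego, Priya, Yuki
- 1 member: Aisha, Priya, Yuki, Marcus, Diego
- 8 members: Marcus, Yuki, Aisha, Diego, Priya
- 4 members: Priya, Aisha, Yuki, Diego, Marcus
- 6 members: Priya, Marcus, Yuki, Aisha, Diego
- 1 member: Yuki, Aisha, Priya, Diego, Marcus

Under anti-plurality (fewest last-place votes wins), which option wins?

Aisha

Last-place votes: Yuki 5, Diego 7, Priya 8, Aisha 0, Marcus 5.
Aisha is ranked last by the fewest voters, so Aisha wins.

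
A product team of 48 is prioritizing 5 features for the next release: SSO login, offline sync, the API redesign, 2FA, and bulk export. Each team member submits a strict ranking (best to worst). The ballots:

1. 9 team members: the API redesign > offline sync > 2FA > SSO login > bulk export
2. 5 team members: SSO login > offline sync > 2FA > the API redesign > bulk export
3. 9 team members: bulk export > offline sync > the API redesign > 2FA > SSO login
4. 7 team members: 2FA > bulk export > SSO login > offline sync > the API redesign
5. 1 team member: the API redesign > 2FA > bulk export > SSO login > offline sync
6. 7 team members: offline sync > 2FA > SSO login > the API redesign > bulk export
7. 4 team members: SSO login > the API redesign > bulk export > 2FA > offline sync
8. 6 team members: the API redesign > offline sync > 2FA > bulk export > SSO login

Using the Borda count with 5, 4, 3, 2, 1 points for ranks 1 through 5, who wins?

SSO login: 9·2 + 5·5 + 9·1 + 7·3 + 1·2 + 7·3 + 4·5 + 6·1 = 122
offline sync: 9·4 + 5·4 + 9·4 + 7·2 + 1·1 + 7·5 + 4·1 + 6·4 = 170
the API redesign: 9·5 + 5·2 + 9·3 + 7·1 + 1·5 + 7·2 + 4·4 + 6·5 = 154
2FA: 9·3 + 5·3 + 9·2 + 7·5 + 1·4 + 7·4 + 4·2 + 6·3 = 153
bulk export: 9·1 + 5·1 + 9·5 + 7·4 + 1·3 + 7·1 + 4·3 + 6·2 = 121
offline sync has the highest Borda score (170).

offline sync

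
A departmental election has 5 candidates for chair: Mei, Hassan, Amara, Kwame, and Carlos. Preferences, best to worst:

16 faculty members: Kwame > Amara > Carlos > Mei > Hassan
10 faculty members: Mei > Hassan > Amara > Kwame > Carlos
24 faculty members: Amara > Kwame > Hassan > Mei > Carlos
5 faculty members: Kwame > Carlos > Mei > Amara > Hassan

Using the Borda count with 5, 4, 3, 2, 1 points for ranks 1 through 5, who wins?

Amara

Mei: 16·2 + 10·5 + 24·2 + 5·3 = 145
Hassan: 16·1 + 10·4 + 24·3 + 5·1 = 133
Amara: 16·4 + 10·3 + 24·5 + 5·2 = 224
Kwame: 16·5 + 10·2 + 24·4 + 5·5 = 221
Carlos: 16·3 + 10·1 + 24·1 + 5·4 = 102
Amara has the highest Borda score (224).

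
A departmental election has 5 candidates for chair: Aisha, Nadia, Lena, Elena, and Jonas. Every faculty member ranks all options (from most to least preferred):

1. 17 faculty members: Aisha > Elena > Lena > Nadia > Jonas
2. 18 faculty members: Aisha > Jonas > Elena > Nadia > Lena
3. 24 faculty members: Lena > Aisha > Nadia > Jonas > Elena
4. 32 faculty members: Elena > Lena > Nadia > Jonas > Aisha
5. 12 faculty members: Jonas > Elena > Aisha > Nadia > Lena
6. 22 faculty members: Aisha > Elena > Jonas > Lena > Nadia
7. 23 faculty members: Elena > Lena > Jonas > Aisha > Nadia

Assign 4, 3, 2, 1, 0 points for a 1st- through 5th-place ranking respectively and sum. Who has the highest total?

Elena

Aisha: 17·4 + 18·4 + 24·3 + 32·0 + 12·2 + 22·4 + 23·1 = 347
Nadia: 17·1 + 18·1 + 24·2 + 32·2 + 12·1 + 22·0 + 23·0 = 159
Lena: 17·2 + 18·0 + 24·4 + 32·3 + 12·0 + 22·1 + 23·3 = 317
Elena: 17·3 + 18·2 + 24·0 + 32·4 + 12·3 + 22·3 + 23·4 = 409
Jonas: 17·0 + 18·3 + 24·1 + 32·1 + 12·4 + 22·2 + 23·2 = 248
Elena has the highest Borda score (409).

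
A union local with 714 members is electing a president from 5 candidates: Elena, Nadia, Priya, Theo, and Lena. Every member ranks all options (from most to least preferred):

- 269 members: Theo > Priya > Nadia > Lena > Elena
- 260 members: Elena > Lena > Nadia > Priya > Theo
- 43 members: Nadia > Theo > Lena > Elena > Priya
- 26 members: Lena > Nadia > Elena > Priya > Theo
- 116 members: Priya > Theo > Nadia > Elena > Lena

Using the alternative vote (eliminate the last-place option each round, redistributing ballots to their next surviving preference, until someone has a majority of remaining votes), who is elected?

Theo

Round 1: Elena 260, Nadia 43, Priya 116, Theo 269, Lena 26. Eliminate Lena.
Round 2: Elena 260, Nadia 69, Priya 116, Theo 269. Eliminate Nadia.
Round 3: Elena 286, Priya 116, Theo 312. Eliminate Priya.
Round 4: Elena 286, Theo 428. Theo has a majority.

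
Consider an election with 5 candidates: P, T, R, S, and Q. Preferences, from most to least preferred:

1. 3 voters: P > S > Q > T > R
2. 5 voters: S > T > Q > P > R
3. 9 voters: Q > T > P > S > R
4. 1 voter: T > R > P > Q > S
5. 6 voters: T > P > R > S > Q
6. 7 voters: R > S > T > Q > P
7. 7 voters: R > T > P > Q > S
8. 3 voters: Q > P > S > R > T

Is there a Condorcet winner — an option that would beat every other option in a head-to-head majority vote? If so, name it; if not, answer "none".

T vs P: 35–6 for T.
T vs R: 24–17 for T.
T vs S: 23–18 for T.
T vs Q: 26–15 for T.
T beats every other option head-to-head.

T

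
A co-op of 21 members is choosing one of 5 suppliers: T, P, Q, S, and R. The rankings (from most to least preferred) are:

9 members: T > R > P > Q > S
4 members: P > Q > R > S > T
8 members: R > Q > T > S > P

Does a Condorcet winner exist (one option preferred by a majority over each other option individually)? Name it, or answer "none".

R vs T: 12–9 for R.
R vs P: 17–4 for R.
R vs Q: 17–4 for R.
R vs S: 21–0 for R.
R beats every other option head-to-head.

R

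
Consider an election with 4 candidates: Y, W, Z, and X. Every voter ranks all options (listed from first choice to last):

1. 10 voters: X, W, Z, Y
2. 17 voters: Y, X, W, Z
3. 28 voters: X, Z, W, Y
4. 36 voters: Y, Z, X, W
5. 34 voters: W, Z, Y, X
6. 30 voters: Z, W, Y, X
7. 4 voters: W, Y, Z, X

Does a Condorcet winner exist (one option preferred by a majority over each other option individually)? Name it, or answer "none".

Z

Z vs Y: 102–57 for Z.
Z vs W: 94–65 for Z.
Z vs X: 104–55 for Z.
Z beats every other option head-to-head.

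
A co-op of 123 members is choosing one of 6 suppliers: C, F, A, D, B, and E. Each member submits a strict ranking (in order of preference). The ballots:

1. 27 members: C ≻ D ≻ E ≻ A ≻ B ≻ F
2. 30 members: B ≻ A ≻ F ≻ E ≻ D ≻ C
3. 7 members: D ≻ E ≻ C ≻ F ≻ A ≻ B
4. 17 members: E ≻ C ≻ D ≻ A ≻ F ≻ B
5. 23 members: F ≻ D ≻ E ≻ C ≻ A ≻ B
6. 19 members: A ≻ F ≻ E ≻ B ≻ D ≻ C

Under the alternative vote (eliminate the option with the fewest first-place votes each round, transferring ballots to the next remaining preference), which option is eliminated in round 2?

Round 1: C 27, F 23, A 19, D 7, B 30, E 17. Eliminate D.
Round 2: C 27, F 23, A 19, B 30, E 24. Eliminate A.

A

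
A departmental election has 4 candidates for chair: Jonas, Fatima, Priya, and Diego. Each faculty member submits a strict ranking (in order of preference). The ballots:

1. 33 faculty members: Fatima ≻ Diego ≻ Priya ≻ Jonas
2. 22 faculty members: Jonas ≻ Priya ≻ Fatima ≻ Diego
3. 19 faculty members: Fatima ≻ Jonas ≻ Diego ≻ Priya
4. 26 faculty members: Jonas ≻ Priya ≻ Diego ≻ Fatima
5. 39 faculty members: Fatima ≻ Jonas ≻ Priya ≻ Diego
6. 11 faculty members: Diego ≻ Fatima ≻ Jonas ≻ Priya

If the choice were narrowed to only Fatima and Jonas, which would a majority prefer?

Voters preferring Fatima to Jonas: 102; preferring Jonas to Fatima: 48.
Fatima wins the head-to-head.

Fatima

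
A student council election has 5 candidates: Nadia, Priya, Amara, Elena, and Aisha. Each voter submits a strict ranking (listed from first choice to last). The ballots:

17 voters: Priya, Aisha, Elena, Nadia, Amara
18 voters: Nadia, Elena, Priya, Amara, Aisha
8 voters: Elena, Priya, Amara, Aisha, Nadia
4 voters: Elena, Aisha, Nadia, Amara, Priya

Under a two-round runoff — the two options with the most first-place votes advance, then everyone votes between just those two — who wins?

Round 1 first-place votes: Nadia 18, Priya 17, Amara 0, Elena 12, Aisha 0.
Nadia and Priya advance.
Runoff: Nadia is preferred to Priya by 22 voters; Priya by 25.
Priya wins the runoff.

Priya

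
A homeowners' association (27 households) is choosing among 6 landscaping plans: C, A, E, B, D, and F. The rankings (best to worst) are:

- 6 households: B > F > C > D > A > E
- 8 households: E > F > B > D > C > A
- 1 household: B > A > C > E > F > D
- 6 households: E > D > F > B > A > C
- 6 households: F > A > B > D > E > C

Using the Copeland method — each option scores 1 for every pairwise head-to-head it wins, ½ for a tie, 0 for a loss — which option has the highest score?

C: beats A; loses to E, B, D, and F → score 1.
A: loses to C, E, B, D, and F → score 0.
E: beats C, A, B, D, and F → score 5.
B: beats C, A, and D; loses to E and F → score 3.
D: beats C and A; loses to E, B, and F → score 2.
F: beats C, A, B, and D; loses to E → score 4.
E has the best pairwise record.

E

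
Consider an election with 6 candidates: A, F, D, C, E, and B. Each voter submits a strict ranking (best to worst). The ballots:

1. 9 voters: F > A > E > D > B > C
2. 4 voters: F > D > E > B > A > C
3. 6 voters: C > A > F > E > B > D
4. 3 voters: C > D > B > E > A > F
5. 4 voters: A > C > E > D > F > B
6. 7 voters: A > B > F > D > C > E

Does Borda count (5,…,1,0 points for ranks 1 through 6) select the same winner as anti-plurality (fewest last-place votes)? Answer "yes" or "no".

yes

Borda — scores: A 122, F 108, D 68, C 68, E 69, B 60. Winner: A.
Anti-plurality — last-place votes: A 0, F 3, D 6, C 13, E 7, B 4. Winner: A.
The two methods agree.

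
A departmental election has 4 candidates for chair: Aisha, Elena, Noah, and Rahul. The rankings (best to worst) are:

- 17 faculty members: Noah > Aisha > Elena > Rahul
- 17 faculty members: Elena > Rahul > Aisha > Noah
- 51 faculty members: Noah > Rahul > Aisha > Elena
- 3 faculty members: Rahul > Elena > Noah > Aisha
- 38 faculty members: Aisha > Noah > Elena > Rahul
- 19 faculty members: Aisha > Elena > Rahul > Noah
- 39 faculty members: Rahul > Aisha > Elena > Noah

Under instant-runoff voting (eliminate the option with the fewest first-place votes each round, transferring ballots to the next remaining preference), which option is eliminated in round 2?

Aisha

Round 1: Aisha 57, Elena 17, Noah 68, Rahul 42. Eliminate Elena.
Round 2: Aisha 57, Noah 68, Rahul 59. Eliminate Aisha.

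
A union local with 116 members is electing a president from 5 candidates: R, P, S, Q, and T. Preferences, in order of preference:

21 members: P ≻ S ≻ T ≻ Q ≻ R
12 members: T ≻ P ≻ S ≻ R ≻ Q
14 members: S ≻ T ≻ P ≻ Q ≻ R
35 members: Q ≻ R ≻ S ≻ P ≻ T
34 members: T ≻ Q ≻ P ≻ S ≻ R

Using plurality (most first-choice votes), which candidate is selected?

First-place votes: R 0, P 21, S 14, Q 35, T 46.
T has the most first-place votes.

T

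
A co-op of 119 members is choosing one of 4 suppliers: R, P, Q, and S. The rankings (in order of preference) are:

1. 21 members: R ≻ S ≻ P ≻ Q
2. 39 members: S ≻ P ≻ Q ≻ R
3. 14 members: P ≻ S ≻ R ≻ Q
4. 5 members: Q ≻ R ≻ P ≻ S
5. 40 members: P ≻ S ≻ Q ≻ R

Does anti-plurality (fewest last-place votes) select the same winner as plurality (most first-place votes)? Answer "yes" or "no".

yes

Anti-plurality — last-place votes: R 79, P 0, Q 35, S 5. Winner: P.
Plurality — first-place votes: R 21, P 54, Q 5, S 39. Winner: P.
The two methods agree.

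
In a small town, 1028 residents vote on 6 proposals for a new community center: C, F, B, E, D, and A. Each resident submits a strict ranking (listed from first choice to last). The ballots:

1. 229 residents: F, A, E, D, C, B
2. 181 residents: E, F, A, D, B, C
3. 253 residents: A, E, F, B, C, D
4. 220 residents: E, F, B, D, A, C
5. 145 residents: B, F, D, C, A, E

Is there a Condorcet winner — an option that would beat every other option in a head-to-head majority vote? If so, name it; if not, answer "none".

Checking pairwise contests:
F beats C 1028–0.
E beats F 654–374.
F beats B 883–145.
A beats E 627–401.
F beats D 1028–0.
F beats A 775–253.
Every option loses at least one head-to-head, so there is no Condorcet winner.

none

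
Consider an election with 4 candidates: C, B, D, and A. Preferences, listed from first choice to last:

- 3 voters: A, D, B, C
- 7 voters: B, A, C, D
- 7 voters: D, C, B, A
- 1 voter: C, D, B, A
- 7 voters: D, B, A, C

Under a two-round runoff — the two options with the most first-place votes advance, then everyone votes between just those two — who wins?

Round 1 first-place votes: C 1, B 7, D 14, A 3.
D and B advance.
Runoff: D is preferred to B by 18 voters; B by 7.
D wins the runoff.

D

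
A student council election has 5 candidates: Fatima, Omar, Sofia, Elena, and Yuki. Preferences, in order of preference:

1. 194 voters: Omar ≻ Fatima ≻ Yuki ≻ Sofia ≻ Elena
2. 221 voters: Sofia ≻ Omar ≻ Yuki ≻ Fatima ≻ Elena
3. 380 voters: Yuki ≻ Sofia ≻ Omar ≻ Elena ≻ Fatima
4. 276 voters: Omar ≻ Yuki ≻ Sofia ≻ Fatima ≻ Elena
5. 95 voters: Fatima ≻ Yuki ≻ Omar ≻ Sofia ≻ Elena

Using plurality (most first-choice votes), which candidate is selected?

First-place votes: Fatima 95, Omar 470, Sofia 221, Elena 0, Yuki 380.
Omar has the most first-place votes.

Omar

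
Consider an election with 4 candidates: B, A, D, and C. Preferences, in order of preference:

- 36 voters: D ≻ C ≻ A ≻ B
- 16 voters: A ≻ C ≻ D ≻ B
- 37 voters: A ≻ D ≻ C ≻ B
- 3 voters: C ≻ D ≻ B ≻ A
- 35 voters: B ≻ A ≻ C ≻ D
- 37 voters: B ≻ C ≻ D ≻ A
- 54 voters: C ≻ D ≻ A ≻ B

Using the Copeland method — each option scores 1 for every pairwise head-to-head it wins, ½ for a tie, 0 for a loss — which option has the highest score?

B: loses to A, D, and C → score 0.
A: beats B; loses to D and C → score 1.
D: beats B and A; loses to C → score 2.
C: beats B, A, and D → score 3.
C has the best pairwise record.

C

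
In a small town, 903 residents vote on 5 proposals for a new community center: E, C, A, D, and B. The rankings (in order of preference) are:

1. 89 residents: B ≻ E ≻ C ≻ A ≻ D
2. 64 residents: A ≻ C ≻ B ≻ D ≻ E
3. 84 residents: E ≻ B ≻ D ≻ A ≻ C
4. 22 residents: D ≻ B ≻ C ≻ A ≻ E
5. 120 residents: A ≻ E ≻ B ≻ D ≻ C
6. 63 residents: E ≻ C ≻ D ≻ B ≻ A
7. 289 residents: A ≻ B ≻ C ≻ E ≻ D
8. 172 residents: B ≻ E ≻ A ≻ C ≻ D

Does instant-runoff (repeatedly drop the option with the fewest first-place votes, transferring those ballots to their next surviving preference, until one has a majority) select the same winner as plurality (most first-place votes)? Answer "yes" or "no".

Instant-runoff — R1 E 147, C 0, A 473, D 22, B 261 (A winner). Winner: A.
Plurality — first-place votes: E 147, C 0, A 473, D 22, B 261. Winner: A.
The two methods agree.

yes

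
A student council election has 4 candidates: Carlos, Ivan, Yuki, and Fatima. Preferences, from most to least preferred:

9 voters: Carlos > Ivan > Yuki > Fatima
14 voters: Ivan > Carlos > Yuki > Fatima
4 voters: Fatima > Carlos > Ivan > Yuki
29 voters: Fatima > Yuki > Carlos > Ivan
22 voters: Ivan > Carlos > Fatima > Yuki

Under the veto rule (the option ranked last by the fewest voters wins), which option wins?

Last-place votes: Carlos 0, Ivan 29, Yuki 26, Fatima 23.
Carlos is ranked last by the fewest voters, so Carlos wins.

Carlos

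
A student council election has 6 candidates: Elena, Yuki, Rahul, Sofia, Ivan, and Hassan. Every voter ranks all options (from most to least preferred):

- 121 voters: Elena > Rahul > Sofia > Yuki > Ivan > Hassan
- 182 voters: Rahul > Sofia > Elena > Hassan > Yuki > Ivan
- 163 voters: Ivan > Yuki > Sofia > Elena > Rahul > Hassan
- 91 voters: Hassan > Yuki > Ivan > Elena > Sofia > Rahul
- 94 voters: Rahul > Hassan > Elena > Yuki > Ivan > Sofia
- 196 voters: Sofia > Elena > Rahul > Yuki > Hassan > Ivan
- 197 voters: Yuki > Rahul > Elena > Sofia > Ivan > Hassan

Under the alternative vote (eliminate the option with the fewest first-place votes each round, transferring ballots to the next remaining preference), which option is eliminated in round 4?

Sofia

Round 1: Elena 121, Yuki 197, Rahul 276, Sofia 196, Ivan 163, Hassan 91. Eliminate Hassan.
Round 2: Elena 121, Yuki 288, Rahul 276, Sofia 196, Ivan 163. Eliminate Elena.
Round 3: Yuki 288, Rahul 397, Sofia 196, Ivan 163. Eliminate Ivan.
Round 4: Yuki 451, Rahul 397, Sofia 196. Eliminate Sofia.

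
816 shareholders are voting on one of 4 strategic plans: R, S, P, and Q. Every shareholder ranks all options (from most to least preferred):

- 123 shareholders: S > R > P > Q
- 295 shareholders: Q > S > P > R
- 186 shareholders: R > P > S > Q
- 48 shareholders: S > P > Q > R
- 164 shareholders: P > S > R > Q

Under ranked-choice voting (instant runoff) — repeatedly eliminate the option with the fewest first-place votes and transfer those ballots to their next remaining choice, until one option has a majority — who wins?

S

Round 1: R 186, S 171, P 164, Q 295. Eliminate P.
Round 2: R 186, S 335, Q 295. Eliminate R.
Round 3: S 521, Q 295. S has a majority.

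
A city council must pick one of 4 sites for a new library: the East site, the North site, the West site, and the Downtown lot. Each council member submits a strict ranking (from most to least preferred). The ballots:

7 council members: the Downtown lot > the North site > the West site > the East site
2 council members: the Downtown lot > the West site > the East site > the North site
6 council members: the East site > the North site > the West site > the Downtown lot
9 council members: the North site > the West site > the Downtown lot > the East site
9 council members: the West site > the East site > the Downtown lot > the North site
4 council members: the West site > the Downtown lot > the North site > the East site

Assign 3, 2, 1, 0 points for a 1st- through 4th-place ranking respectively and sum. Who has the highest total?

the East site: 7·0 + 2·1 + 6·3 + 9·0 + 9·2 + 4·0 = 38
the North site: 7·2 + 2·0 + 6·2 + 9·3 + 9·0 + 4·1 = 57
the West site: 7·1 + 2·2 + 6·1 + 9·2 + 9·3 + 4·3 = 74
the Downtown lot: 7·3 + 2·3 + 6·0 + 9·1 + 9·1 + 4·2 = 53
the West site has the highest Borda score (74).

the West site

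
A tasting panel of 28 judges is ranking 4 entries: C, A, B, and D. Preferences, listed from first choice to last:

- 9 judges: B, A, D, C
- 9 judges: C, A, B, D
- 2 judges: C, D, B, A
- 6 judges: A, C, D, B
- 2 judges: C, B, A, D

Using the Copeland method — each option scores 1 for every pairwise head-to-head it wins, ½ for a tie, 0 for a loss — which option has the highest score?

A

C: beats B and D; loses to A → score 2.
A: beats C, B, and D → score 3.
B: beats D; loses to C and A → score 1.
D: loses to C, A, and B → score 0.
A has the best pairwise record.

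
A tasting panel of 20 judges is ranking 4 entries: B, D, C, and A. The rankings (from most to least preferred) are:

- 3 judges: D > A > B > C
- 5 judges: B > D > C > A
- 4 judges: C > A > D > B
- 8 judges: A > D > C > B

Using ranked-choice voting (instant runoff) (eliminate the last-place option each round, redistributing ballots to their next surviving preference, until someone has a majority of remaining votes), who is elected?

Round 1: B 5, D 3, C 4, A 8. Eliminate D.
Round 2: B 5, C 4, A 11. A has a majority.

A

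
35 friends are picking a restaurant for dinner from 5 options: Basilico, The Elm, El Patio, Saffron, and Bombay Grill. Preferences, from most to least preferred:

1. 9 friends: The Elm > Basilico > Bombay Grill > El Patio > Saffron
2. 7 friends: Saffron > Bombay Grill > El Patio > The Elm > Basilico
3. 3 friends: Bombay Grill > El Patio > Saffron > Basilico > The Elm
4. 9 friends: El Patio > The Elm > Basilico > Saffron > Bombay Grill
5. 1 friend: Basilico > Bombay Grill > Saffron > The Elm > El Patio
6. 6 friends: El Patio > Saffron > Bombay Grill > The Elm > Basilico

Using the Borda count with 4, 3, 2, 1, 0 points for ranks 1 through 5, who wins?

Basilico: 9·3 + 7·0 + 3·1 + 9·2 + 1·4 + 6·0 = 52
The Elm: 9·4 + 7·1 + 3·0 + 9·3 + 1·1 + 6·1 = 77
El Patio: 9·1 + 7·2 + 3·3 + 9·4 + 1·0 + 6·4 = 92
Saffron: 9·0 + 7·4 + 3·2 + 9·1 + 1·2 + 6·3 = 63
Bombay Grill: 9·2 + 7·3 + 3·4 + 9·0 + 1·3 + 6·2 = 66
El Patio has the highest Borda score (92).

El Patio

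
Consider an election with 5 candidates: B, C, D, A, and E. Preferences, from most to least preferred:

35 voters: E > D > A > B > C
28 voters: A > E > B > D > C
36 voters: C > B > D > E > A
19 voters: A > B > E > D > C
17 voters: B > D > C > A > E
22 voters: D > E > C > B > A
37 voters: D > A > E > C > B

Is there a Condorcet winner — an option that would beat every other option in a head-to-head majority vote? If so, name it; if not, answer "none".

none

Checking pairwise contests:
A beats B 119–75.
B beats C 99–95.
B beats D 100–94.
D beats A 147–47.
D beats E 112–82.
Every option loses at least one head-to-head, so there is no Condorcet winner.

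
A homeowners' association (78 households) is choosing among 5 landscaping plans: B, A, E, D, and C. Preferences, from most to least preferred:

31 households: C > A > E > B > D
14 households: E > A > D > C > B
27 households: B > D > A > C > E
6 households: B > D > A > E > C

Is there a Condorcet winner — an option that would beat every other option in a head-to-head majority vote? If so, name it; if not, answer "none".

A vs B: 45–33 for A.
A vs E: 64–14 for A.
A vs D: 45–33 for A.
A vs C: 47–31 for A.
A beats every other option head-to-head.

A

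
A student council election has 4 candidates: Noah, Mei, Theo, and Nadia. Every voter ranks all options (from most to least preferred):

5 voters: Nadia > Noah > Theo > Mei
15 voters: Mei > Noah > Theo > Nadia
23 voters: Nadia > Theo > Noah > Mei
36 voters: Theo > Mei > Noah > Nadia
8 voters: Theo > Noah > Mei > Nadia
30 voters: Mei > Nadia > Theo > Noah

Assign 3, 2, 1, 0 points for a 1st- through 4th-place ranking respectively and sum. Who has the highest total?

Noah: 5·2 + 15·2 + 23·1 + 36·1 + 8·2 + 30·0 = 115
Mei: 5·0 + 15·3 + 23·0 + 36·2 + 8·1 + 30·3 = 215
Theo: 5·1 + 15·1 + 23·2 + 36·3 + 8·3 + 30·1 = 228
Nadia: 5·3 + 15·0 + 23·3 + 36·0 + 8·0 + 30·2 = 144
Theo has the highest Borda score (228).

Theo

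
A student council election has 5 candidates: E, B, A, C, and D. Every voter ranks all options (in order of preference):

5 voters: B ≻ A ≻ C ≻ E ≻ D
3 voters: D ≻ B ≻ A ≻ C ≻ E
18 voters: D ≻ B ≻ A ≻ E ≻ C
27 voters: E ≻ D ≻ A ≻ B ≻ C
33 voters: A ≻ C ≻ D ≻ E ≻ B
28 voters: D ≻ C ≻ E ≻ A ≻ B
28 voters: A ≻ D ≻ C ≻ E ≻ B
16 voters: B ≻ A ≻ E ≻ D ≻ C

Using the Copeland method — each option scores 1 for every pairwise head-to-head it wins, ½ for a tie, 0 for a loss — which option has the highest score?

E: beats B; loses to A, C, and D → score 1.
B: loses to E, A, C, and D → score 0.
A: beats E, B, C, and D → score 4.
C: beats E and B; loses to A and D → score 2.
D: beats E, B, and C; loses to A → score 3.
A has the best pairwise record.

A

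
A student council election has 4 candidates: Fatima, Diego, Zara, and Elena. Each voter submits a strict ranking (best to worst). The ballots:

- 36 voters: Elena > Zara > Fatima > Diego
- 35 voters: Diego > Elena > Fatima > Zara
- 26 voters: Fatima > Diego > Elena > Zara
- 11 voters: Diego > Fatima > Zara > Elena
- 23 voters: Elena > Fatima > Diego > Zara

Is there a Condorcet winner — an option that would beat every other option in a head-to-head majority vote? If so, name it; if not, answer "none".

Checking pairwise contests:
Elena beats Fatima 94–37.
Fatima beats Diego 85–46.
Fatima beats Zara 95–36.
Diego beats Elena 72–59.
Every option loses at least one head-to-head, so there is no Condorcet winner.

none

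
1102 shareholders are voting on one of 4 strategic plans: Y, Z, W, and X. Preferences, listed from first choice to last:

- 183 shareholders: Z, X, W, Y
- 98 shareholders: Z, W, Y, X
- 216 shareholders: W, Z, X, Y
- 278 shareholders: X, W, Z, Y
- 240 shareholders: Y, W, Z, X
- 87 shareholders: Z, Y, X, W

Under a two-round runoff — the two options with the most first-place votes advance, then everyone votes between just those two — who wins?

Round 1 first-place votes: Y 240, Z 368, W 216, X 278.
Z and X advance.
Runoff: Z is preferred to X by 824 voters; X by 278.
Z wins the runoff.

Z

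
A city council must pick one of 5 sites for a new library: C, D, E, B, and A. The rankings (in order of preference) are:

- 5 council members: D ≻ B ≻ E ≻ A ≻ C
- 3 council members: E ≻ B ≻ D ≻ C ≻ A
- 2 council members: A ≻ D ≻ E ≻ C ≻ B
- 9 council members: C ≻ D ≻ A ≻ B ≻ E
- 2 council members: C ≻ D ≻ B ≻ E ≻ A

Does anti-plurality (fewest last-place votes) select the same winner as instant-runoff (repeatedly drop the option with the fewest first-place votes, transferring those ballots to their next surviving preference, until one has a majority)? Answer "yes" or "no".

Anti-plurality — last-place votes: C 5, D 0, E 9, B 2, A 5. Winner: D.
Instant-runoff — R1 C 11, D 5, E 3, B 0, A 2 (C winner). Winner: C.
The two methods disagree.

no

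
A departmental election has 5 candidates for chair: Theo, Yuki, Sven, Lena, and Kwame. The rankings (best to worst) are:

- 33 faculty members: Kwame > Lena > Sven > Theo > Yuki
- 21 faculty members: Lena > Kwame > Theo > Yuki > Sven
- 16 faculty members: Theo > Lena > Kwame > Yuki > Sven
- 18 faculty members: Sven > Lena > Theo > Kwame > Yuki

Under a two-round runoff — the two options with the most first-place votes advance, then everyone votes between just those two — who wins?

Lena

Round 1 first-place votes: Theo 16, Yuki 0, Sven 18, Lena 21, Kwame 33.
Kwame and Lena advance.
Runoff: Kwame is preferred to Lena by 33 voters; Lena by 55.
Lena wins the runoff.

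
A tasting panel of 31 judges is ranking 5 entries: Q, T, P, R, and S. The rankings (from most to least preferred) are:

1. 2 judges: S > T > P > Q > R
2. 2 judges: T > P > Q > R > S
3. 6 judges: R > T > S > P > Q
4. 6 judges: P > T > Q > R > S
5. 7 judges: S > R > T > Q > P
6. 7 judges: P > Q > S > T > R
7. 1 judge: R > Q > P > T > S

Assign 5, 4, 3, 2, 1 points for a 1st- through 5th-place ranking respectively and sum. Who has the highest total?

Q: 2·2 + 2·3 + 6·1 + 6·3 + 7·2 + 7·4 + 1·4 = 80
T: 2·4 + 2·5 + 6·4 + 6·4 + 7·3 + 7·2 + 1·2 = 103
P: 2·3 + 2·4 + 6·2 + 6·5 + 7·1 + 7·5 + 1·3 = 101
R: 2·1 + 2·2 + 6·5 + 6·2 + 7·4 + 7·1 + 1·5 = 88
S: 2·5 + 2·1 + 6·3 + 6·1 + 7·5 + 7·3 + 1·1 = 93
T has the highest Borda score (103).

T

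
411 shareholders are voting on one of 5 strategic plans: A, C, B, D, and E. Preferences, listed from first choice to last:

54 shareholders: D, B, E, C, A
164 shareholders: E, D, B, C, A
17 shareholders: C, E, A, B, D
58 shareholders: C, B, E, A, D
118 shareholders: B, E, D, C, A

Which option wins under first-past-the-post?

First-place votes: A 0, C 75, B 118, D 54, E 164.
E has the most first-place votes.

E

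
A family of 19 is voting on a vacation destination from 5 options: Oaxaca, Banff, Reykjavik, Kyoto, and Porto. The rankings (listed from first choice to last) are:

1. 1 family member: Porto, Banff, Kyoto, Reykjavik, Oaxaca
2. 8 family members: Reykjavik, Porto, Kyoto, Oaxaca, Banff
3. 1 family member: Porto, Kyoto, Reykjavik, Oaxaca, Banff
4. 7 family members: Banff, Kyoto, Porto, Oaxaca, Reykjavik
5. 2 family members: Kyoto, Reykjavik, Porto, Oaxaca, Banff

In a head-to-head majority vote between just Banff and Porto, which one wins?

Voters preferring Banff to Porto: 7; preferring Porto to Banff: 12.
Porto wins the head-to-head.

Porto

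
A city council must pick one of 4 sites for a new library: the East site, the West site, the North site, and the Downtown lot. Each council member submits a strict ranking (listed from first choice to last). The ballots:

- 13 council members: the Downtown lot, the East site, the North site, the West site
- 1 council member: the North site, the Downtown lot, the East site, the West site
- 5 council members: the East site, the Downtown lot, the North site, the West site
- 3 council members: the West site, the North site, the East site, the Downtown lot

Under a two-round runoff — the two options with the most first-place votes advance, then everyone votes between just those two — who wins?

Round 1 first-place votes: the East site 5, the West site 3, the North site 1, the Downtown lot 13.
the Downtown lot and the East site advance.
Runoff: the Downtown lot is preferred to the East site by 14 voters; the East site by 8.
the Downtown lot wins the runoff.

the Downtown lot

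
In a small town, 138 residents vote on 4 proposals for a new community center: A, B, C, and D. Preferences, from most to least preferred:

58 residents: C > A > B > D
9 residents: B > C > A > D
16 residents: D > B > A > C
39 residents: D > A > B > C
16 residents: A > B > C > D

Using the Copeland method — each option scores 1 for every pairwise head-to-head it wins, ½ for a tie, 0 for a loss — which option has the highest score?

A

A: beats B, C, and D → score 3.
B: beats C and D; loses to A → score 2.
C: beats D; loses to A and B → score 1.
D: loses to A, B, and C → score 0.
A has the best pairwise record.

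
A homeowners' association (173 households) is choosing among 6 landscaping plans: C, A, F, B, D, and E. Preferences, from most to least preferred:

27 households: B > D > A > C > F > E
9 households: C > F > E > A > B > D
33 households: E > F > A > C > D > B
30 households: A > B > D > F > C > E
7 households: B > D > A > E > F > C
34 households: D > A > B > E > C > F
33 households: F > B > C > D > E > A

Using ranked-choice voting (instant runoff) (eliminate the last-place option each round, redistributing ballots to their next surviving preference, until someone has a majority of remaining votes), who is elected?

Round 1: C 9, A 30, F 33, B 34, D 34, E 33. Eliminate C.
Round 2: A 30, F 42, B 34, D 34, E 33. Eliminate A.
Round 3: F 42, B 64, D 34, E 33. Eliminate E.
Round 4: F 75, B 64, D 34. Eliminate D.
Round 5: F 75, B 98. B has a majority.

B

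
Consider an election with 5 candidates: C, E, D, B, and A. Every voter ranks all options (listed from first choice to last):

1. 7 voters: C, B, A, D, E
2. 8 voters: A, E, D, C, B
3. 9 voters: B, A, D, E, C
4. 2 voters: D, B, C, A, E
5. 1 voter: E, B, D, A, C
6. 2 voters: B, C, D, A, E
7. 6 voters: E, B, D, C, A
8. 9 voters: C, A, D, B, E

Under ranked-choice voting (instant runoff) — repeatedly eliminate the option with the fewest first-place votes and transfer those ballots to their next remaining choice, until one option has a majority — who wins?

C

Round 1: C 16, E 7, D 2, B 11, A 8. Eliminate D.
Round 2: C 16, E 7, B 13, A 8. Eliminate E.
Round 3: C 16, B 20, A 8. Eliminate A.
Round 4: C 24, B 20. C has a majority.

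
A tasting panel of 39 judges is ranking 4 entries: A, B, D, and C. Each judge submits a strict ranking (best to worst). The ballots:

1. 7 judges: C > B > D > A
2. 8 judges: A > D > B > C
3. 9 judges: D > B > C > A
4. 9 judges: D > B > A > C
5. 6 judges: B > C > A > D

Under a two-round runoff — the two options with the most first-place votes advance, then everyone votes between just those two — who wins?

D

Round 1 first-place votes: A 8, B 6, D 18, C 7.
D and A advance.
Runoff: D is preferred to A by 25 voters; A by 14.
D wins the runoff.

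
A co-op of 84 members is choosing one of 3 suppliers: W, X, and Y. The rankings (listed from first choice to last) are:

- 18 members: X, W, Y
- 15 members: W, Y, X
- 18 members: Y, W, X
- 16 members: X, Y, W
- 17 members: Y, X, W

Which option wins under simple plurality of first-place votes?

Y

First-place votes: W 15, X 34, Y 35.
Y has the most first-place votes.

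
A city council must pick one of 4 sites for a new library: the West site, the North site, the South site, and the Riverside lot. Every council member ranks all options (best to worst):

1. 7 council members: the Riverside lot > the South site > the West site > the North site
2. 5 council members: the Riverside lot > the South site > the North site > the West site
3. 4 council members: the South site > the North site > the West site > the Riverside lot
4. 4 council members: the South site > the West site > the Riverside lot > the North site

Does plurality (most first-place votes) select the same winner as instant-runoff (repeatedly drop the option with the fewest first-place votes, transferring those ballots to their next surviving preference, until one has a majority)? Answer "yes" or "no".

Plurality — first-place votes: the West site 0, the North site 0, the South site 8, the Riverside lot 12. Winner: the Riverside lot.
Instant-runoff — R1 the West site 0, the North site 0, the South site 8, the Riverside lot 12 (the Riverside lot winner). Winner: the Riverside lot.
The two methods agree.

yes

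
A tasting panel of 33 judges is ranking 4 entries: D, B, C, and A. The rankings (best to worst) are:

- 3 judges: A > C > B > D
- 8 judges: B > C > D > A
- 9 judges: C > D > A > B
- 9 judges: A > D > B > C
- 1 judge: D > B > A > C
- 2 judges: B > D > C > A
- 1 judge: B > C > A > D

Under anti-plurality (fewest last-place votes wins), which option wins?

Last-place votes: D 4, B 9, C 10, A 10.
D is ranked last by the fewest voters, so D wins.

D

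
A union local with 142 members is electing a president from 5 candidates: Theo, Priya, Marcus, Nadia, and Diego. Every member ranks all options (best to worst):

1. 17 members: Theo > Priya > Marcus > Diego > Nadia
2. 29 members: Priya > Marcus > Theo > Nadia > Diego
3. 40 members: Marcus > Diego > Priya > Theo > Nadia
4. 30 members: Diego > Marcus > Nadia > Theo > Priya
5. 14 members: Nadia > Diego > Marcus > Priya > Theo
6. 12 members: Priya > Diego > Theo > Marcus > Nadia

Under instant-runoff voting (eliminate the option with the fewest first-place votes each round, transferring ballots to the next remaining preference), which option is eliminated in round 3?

Marcus

Round 1: Theo 17, Priya 41, Marcus 40, Nadia 14, Diego 30. Eliminate Nadia.
Round 2: Theo 17, Priya 41, Marcus 40, Diego 44. Eliminate Theo.
Round 3: Priya 58, Marcus 40, Diego 44. Eliminate Marcus.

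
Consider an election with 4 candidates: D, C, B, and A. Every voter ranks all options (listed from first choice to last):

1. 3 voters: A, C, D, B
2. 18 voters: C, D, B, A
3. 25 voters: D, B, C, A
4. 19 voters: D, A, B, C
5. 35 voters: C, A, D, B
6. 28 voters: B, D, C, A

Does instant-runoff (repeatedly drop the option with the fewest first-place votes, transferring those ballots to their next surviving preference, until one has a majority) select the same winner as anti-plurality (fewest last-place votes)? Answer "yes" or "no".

yes

Instant-runoff — R1 D 44, C 53, B 28, A 3 (A out); R2 D 44, C 56, B 28 (B out); R3 D 72, C 56 (D winner). Winner: D.
Anti-plurality — last-place votes: D 0, C 19, B 38, A 71. Winner: D.
The two methods agree.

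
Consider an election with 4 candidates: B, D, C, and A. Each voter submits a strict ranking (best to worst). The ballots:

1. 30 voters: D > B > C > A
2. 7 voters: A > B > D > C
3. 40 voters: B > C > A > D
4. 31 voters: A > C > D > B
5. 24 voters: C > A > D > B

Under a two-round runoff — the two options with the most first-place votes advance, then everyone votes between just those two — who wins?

B

Round 1 first-place votes: B 40, D 30, C 24, A 38.
B and A advance.
Runoff: B is preferred to A by 70 voters; A by 62.
B wins the runoff.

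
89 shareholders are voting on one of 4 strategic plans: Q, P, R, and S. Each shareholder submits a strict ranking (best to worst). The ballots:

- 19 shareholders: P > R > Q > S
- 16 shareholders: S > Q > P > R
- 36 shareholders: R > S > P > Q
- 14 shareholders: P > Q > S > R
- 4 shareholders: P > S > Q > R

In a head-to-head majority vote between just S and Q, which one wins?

Voters preferring S to Q: 56; preferring Q to S: 33.
S wins the head-to-head.

S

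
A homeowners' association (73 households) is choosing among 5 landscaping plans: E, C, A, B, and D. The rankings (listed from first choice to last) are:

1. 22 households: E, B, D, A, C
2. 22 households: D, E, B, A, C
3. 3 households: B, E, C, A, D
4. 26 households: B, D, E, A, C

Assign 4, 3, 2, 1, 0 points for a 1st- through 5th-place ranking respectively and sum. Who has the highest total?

E: 22·4 + 22·3 + 3·3 + 26·2 = 215
C: 22·0 + 22·0 + 3·2 + 26·0 = 6
A: 22·1 + 22·1 + 3·1 + 26·1 = 73
B: 22·3 + 22·2 + 3·4 + 26·4 = 226
D: 22·2 + 22·4 + 3·0 + 26·3 = 210
B has the highest Borda score (226).

B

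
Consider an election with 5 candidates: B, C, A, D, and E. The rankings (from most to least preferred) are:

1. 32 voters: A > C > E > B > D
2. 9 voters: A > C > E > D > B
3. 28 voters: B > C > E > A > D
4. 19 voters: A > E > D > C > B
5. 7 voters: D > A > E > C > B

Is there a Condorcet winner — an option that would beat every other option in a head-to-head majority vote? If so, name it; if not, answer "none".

A

A vs B: 67–28 for A.
A vs C: 67–28 for A.
A vs D: 88–7 for A.
A vs E: 67–28 for A.
A beats every other option head-to-head.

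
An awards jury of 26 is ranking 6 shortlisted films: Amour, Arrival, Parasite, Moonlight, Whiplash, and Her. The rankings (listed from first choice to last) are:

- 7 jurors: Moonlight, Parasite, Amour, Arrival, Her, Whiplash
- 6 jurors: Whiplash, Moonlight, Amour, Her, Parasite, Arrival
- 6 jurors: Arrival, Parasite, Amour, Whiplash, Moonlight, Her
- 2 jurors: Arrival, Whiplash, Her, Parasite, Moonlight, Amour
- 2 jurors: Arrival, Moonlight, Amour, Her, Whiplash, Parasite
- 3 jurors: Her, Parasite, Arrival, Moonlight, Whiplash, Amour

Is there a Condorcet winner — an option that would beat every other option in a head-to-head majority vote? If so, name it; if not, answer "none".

none

Checking pairwise contests:
Parasite beats Amour 18–8.
Parasite beats Arrival 16–10.
Moonlight beats Parasite 15–11.
Whiplash beats Moonlight 14–12.
Amour beats Whiplash 15–11.
Amour beats Her 21–5.
Every option loses at least one head-to-head, so there is no Condorcet winner.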